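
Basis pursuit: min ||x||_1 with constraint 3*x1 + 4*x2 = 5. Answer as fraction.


Axis intercepts:
  x1 = 5/3, x2 = 0: L1 = 5/3
  x1 = 0, x2 = 5/4: L1 = 5/4
x* = (0, 5/4)
||x*||_1 = 5/4.

5/4


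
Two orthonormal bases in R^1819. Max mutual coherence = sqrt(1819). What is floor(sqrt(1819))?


42^2 = 1764 <= 1819 < 1849 = 43^2, so 42 <= sqrt(1819) < 43.
floor(sqrt(1819)) = 42.

42


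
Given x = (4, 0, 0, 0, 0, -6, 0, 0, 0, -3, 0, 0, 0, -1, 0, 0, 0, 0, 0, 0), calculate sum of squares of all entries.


Non-zero entries: [(0, 4), (5, -6), (9, -3), (13, -1)]
Squares: [16, 36, 9, 1]
||x||_2^2 = sum = 62.

62


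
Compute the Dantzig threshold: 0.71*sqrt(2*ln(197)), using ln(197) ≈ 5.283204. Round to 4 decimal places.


ln(197) ≈ 5.283204.
2*ln(n) ≈ 10.566408.
sqrt(2*ln(n)) ≈ sqrt(10.566408) ≈ 3.250601.
threshold ≈ 0.71*3.250601 = 2.30792671 ≈ 2.3079.

2.3079


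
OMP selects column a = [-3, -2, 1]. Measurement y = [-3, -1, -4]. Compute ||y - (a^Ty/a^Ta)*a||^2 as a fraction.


a^T a = 14.
a^T y = 7.
coeff = 7/14 = 1/2.
||r||^2 = 45/2.

45/2


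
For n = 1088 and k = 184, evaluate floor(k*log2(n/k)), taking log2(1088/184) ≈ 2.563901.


log2(n/k) = log2(1088/184) ≈ 2.563901.
k*log2(n/k) ≈ 184*2.563901 = 471.757784.
floor(471.757784) = 471.

471


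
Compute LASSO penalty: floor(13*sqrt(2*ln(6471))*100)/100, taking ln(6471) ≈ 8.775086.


ln(6471) ≈ 8.775086.
2*ln(n) ≈ 17.550172.
sqrt(2*ln(n)) ≈ sqrt(17.550172) ≈ 4.189293.
lambda ≈ 13*4.189293 = 54.460809.
floor(lambda*100)/100 = 54.46.

54.46


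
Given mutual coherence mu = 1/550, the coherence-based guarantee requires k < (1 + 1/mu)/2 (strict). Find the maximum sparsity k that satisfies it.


1/mu = 550.
1 + 1/mu = 551.
(1 + 1/mu)/2 = 275.5 is not an integer, so k_max = floor(275.5) = 275.

275


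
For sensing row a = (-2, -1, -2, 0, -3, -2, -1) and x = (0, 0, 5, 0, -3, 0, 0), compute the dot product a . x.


Non-zero terms: ['-2*5', '-3*-3']
Products: [-10, 9]
y = sum = -1.

-1


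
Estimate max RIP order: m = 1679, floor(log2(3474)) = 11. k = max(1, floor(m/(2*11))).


floor(log2(3474)) = 11.
2*11 = 22.
m/(2*floor(log2(n))) = 1679/22 ≈ 76.3182.
floor = 76.
k = max(1, 76) = 76.

76


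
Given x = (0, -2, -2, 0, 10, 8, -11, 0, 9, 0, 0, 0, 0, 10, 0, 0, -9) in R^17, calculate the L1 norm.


Non-zero entries: [(1, -2), (2, -2), (4, 10), (5, 8), (6, -11), (8, 9), (13, 10), (16, -9)]
Absolute values: [2, 2, 10, 8, 11, 9, 10, 9]
||x||_1 = sum = 61.

61


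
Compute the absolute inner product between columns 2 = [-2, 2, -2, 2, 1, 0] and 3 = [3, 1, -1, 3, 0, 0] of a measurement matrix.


Inner product: -2*3 + 2*1 + -2*-1 + 2*3 + 1*0 + 0*0
Products: [-6, 2, 2, 6, 0, 0]
Sum = 4.
|dot| = 4.

4


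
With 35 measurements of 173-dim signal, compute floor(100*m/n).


100*m/n = 100*35/173 ≈ 20.2312.
floor = 20.

20


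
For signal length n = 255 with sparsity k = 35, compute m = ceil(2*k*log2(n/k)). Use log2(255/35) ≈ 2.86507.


log2(n/k) = log2(255/35) ≈ 2.86507.
2*k*log2(n/k) ≈ 2*35*2.86507 = 200.5549.
m = ceil(200.5549) = 201.

201


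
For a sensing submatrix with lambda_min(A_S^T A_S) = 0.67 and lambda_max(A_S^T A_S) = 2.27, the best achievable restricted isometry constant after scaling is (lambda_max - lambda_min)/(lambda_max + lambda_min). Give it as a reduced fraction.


lambda_max - lambda_min = 2.27 - 0.67 = 1.60.
lambda_max + lambda_min = 2.27 + 0.67 = 2.94.
delta = 1.60/2.94 = 160/294 = 80/147.

80/147


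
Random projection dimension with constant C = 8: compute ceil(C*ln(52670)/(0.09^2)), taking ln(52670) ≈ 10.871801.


ln(52670) ≈ 10.871801.
eps^2 = 0.09^2 = 0.0081.
C*ln(N)/eps^2 ≈ 8*10.871801/0.0081 ≈ 10737.5812.
m = ceil(10737.5812) = 10738.

10738


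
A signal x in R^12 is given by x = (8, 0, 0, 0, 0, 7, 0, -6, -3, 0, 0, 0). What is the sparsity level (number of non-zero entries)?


Non-zero positions: [0, 5, 7, 8].
Sparsity = 4.

4


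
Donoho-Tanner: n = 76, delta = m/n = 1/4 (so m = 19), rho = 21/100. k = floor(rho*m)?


m = 1/4*76 = 19.
rho = 21/100.
rho*m = 21/100*19 = 3.99.
k = floor(3.99) = 3.

3


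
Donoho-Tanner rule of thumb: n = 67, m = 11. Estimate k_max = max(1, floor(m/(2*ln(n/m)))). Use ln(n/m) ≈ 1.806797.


n/m = 67/11.
ln(n/m) ≈ 1.806797.
2*ln(n/m) ≈ 3.613594.
m/(2*ln(n/m)) ≈ 11/3.613594 ≈ 3.0441.
floor = 3.
k_max = max(1, 3) = 3.

3


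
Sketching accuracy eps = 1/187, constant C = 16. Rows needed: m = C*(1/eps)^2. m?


1/eps = 187.
(1/eps)^2 = 34969.
m = 16*34969 = 559504.

559504


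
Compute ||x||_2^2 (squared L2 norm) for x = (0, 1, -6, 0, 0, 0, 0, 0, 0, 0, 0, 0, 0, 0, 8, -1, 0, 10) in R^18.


Non-zero entries: [(1, 1), (2, -6), (14, 8), (15, -1), (17, 10)]
Squares: [1, 36, 64, 1, 100]
||x||_2^2 = sum = 202.

202


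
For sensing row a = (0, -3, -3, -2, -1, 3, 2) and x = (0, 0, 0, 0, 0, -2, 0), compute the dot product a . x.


Non-zero terms: ['3*-2']
Products: [-6]
y = sum = -6.

-6


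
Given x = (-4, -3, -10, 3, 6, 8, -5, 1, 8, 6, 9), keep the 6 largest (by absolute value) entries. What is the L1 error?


Sorted |x_i| descending: [10, 9, 8, 8, 6, 6, 5, 4, 3, 3, 1]
Keep top 6: [10, 9, 8, 8, 6, 6]
Tail entries: [5, 4, 3, 3, 1]
L1 error = sum of tail = 16.

16


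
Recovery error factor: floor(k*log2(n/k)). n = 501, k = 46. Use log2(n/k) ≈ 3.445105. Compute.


log2(n/k) = log2(501/46) ≈ 3.445105.
k*log2(n/k) ≈ 46*3.445105 = 158.47483.
floor(158.47483) = 158.

158


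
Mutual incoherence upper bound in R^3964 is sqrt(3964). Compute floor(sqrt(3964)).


62^2 = 3844 <= 3964 < 3969 = 63^2, so 62 <= sqrt(3964) < 63.
floor(sqrt(3964)) = 62.

62


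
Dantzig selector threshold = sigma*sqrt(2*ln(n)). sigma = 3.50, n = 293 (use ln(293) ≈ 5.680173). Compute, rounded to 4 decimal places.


ln(293) ≈ 5.680173.
2*ln(n) ≈ 11.360346.
sqrt(2*ln(n)) ≈ sqrt(11.360346) ≈ 3.370511.
threshold ≈ 3.50*3.370511 = 11.7967885 ≈ 11.7968.

11.7968


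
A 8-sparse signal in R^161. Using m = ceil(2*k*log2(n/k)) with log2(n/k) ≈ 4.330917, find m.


log2(n/k) = log2(161/8) ≈ 4.330917.
2*k*log2(n/k) ≈ 2*8*4.330917 = 69.294672.
m = ceil(69.294672) = 70.

70


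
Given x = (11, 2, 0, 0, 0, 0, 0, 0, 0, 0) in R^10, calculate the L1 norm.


Non-zero entries: [(0, 11), (1, 2)]
Absolute values: [11, 2]
||x||_1 = sum = 13.

13


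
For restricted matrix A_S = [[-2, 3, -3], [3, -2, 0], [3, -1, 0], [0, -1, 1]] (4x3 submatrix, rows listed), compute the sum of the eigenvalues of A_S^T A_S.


Sum of eigenvalues of A_S^T A_S = trace(A_S^T A_S) = sum of squared column norms of A_S.
A_S^T A_S diagonal: [22, 15, 10].
trace = 22 + 15 + 10 = 47.

47


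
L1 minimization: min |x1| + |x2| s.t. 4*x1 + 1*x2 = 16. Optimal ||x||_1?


Axis intercepts:
  x1 = 4, x2 = 0: L1 = 4
  x1 = 0, x2 = 16: L1 = 16
x* = (4, 0)
||x*||_1 = 4.

4


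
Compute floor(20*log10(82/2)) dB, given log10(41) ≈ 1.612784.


||x||/||e|| = 82/2 = 41.
log10(41) ≈ 1.612784.
20*log10(||x||/||e||) ≈ 20*1.612784 = 32.25568.
floor(32.25568) = 32.

32


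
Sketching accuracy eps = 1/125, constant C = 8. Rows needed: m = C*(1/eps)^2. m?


1/eps = 125.
(1/eps)^2 = 15625.
m = 8*15625 = 125000.

125000


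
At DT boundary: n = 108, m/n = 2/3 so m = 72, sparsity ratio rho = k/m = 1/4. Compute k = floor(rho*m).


m = 2/3*108 = 72.
rho = 1/4.
rho*m = 1/4*72 = 18.
k = floor(18) = 18.

18


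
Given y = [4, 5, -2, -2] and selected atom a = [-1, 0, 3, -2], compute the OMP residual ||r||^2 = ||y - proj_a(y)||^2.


a^T a = 14.
a^T y = -6.
coeff = -6/14 = -3/7.
||r||^2 = 325/7.

325/7


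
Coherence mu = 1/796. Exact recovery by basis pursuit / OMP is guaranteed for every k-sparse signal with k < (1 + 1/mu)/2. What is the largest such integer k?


1/mu = 796.
1 + 1/mu = 797.
(1 + 1/mu)/2 = 398.5 is not an integer, so k_max = floor(398.5) = 398.

398


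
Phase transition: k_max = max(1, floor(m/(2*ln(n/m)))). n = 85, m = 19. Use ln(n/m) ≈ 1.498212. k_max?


n/m = 85/19.
ln(n/m) ≈ 1.498212.
2*ln(n/m) ≈ 2.996424.
m/(2*ln(n/m)) ≈ 19/2.996424 ≈ 6.3409.
floor = 6.
k_max = max(1, 6) = 6.

6


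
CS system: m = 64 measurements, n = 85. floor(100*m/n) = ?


100*m/n = 100*64/85 ≈ 75.2941.
floor = 75.

75


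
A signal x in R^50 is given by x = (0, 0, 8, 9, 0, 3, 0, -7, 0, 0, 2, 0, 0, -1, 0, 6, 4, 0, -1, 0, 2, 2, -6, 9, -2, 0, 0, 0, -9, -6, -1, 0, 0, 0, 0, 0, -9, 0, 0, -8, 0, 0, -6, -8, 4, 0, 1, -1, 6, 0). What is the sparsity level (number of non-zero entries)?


Non-zero positions: [2, 3, 5, 7, 10, 13, 15, 16, 18, 20, 21, 22, 23, 24, 28, 29, 30, 36, 39, 42, 43, 44, 46, 47, 48].
Sparsity = 25.

25


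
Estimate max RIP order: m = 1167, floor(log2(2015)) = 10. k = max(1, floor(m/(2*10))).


floor(log2(2015)) = 10.
2*10 = 20.
m/(2*floor(log2(n))) = 1167/20 ≈ 58.35.
floor = 58.
k = max(1, 58) = 58.

58


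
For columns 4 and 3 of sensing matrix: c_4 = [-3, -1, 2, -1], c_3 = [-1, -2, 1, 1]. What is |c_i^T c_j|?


Inner product: -3*-1 + -1*-2 + 2*1 + -1*1
Products: [3, 2, 2, -1]
Sum = 6.
|dot| = 6.

6


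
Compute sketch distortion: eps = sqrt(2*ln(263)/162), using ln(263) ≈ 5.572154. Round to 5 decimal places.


ln(263) ≈ 5.572154.
2*ln(N)/m ≈ 2*5.572154/162 ≈ 0.06879202.
eps = sqrt(0.06879202) ≈ 0.2622823 ≈ 0.26228.

0.26228


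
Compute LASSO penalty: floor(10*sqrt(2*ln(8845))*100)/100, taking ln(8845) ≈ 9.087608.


ln(8845) ≈ 9.087608.
2*ln(n) ≈ 18.175216.
sqrt(2*ln(n)) ≈ sqrt(18.175216) ≈ 4.26324.
lambda ≈ 10*4.26324 = 42.6324.
floor(lambda*100)/100 = 42.63.

42.63


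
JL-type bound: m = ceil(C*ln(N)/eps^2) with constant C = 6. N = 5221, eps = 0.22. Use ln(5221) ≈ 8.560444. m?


ln(5221) ≈ 8.560444.
eps^2 = 0.22^2 = 0.0484.
C*ln(N)/eps^2 ≈ 6*8.560444/0.0484 ≈ 1061.2121.
m = ceil(1061.2121) = 1062.

1062


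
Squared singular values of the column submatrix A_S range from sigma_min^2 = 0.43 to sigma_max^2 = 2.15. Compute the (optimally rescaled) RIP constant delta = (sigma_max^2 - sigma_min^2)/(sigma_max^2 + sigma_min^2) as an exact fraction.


lambda_max - lambda_min = 2.15 - 0.43 = 1.72.
lambda_max + lambda_min = 2.15 + 0.43 = 2.58.
delta = 1.72/2.58 = 172/258 = 2/3.

2/3


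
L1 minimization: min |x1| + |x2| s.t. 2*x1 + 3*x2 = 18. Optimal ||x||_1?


Axis intercepts:
  x1 = 9, x2 = 0: L1 = 9
  x1 = 0, x2 = 6: L1 = 6
x* = (0, 6)
||x*||_1 = 6.

6


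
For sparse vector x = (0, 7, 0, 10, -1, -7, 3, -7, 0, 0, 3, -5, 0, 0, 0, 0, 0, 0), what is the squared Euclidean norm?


Non-zero entries: [(1, 7), (3, 10), (4, -1), (5, -7), (6, 3), (7, -7), (10, 3), (11, -5)]
Squares: [49, 100, 1, 49, 9, 49, 9, 25]
||x||_2^2 = sum = 291.

291


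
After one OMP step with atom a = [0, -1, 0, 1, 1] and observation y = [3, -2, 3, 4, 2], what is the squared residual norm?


a^T a = 3.
a^T y = 8.
coeff = 8/3 = 8/3.
||r||^2 = 62/3.

62/3


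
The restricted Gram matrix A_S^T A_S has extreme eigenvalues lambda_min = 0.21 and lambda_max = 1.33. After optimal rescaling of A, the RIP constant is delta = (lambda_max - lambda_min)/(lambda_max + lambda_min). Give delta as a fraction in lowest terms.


lambda_max - lambda_min = 1.33 - 0.21 = 1.12.
lambda_max + lambda_min = 1.33 + 0.21 = 1.54.
delta = 1.12/1.54 = 112/154 = 8/11.

8/11


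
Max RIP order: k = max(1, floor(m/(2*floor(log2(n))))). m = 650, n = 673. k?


floor(log2(673)) = 9.
2*9 = 18.
m/(2*floor(log2(n))) = 650/18 ≈ 36.1111.
floor = 36.
k = max(1, 36) = 36.

36


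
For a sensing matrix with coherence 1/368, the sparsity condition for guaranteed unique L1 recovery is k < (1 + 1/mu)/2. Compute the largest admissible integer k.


1/mu = 368.
1 + 1/mu = 369.
(1 + 1/mu)/2 = 184.5 is not an integer, so k_max = floor(184.5) = 184.

184


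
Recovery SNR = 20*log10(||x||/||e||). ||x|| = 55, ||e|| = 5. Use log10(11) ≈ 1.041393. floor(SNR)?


||x||/||e|| = 55/5 = 11.
log10(11) ≈ 1.041393.
20*log10(||x||/||e||) ≈ 20*1.041393 = 20.82786.
floor(20.82786) = 20.

20


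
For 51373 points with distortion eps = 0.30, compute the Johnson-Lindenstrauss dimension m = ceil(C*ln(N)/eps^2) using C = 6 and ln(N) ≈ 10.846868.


ln(51373) ≈ 10.846868.
eps^2 = 0.30^2 = 0.09.
C*ln(N)/eps^2 ≈ 6*10.846868/0.09 ≈ 723.1245.
m = ceil(723.1245) = 724.

724


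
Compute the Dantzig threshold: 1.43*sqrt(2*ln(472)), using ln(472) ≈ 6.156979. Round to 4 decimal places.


ln(472) ≈ 6.156979.
2*ln(n) ≈ 12.313958.
sqrt(2*ln(n)) ≈ sqrt(12.313958) ≈ 3.509125.
threshold ≈ 1.43*3.509125 = 5.01804875 ≈ 5.0180.

5.0180


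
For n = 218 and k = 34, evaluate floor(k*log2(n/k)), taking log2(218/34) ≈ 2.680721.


log2(n/k) = log2(218/34) ≈ 2.680721.
k*log2(n/k) ≈ 34*2.680721 = 91.144514.
floor(91.144514) = 91.

91


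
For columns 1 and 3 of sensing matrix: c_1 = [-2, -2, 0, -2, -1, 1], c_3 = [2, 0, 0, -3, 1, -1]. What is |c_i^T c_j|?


Inner product: -2*2 + -2*0 + 0*0 + -2*-3 + -1*1 + 1*-1
Products: [-4, 0, 0, 6, -1, -1]
Sum = 0.
|dot| = 0.

0


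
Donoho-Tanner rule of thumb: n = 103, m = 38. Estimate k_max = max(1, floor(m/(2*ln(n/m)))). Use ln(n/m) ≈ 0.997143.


n/m = 103/38.
ln(n/m) ≈ 0.997143.
2*ln(n/m) ≈ 1.994286.
m/(2*ln(n/m)) ≈ 38/1.994286 ≈ 19.0544.
floor = 19.
k_max = max(1, 19) = 19.

19


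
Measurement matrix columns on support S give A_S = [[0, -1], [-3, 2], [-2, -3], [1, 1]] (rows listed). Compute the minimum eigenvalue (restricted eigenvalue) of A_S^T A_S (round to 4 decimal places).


A_S^T A_S = [[14, 1], [1, 15]].
trace = 29.
det = 209.
disc = trace^2 - 4*det = 841 - 4*209 = 5.
sqrt(5) ≈ 2.236068.
lam_min = (29 - sqrt(5))/2 ≈ (29 - 2.236068)/2 = 13.381966 ≈ 13.3820.

13.3820


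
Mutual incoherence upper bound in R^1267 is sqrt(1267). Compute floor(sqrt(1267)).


35^2 = 1225 <= 1267 < 1296 = 36^2, so 35 <= sqrt(1267) < 36.
floor(sqrt(1267)) = 35.

35


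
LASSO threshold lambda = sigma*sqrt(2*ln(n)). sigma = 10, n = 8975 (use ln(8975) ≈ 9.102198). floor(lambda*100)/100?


ln(8975) ≈ 9.102198.
2*ln(n) ≈ 18.204396.
sqrt(2*ln(n)) ≈ sqrt(18.204396) ≈ 4.266661.
lambda ≈ 10*4.266661 = 42.66661.
floor(lambda*100)/100 = 42.66.

42.66


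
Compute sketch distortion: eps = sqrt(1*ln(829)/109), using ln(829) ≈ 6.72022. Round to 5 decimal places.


ln(829) ≈ 6.72022.
1*ln(N)/m ≈ 1*6.72022/109 ≈ 0.06165339.
eps = sqrt(0.06165339) ≈ 0.248301 ≈ 0.24830.

0.24830


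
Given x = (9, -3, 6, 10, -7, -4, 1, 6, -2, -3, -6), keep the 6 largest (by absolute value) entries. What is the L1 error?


Sorted |x_i| descending: [10, 9, 7, 6, 6, 6, 4, 3, 3, 2, 1]
Keep top 6: [10, 9, 7, 6, 6, 6]
Tail entries: [4, 3, 3, 2, 1]
L1 error = sum of tail = 13.

13


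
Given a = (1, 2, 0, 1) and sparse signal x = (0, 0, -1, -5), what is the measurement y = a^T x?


Non-zero terms: ['0*-1', '1*-5']
Products: [0, -5]
y = sum = -5.

-5


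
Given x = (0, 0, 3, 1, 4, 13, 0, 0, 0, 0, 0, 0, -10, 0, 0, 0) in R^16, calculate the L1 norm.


Non-zero entries: [(2, 3), (3, 1), (4, 4), (5, 13), (12, -10)]
Absolute values: [3, 1, 4, 13, 10]
||x||_1 = sum = 31.

31


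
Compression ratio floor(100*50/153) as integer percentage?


100*m/n = 100*50/153 ≈ 32.6797.
floor = 32.

32


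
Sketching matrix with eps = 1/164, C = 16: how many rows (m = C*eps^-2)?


1/eps = 164.
(1/eps)^2 = 26896.
m = 16*26896 = 430336.

430336


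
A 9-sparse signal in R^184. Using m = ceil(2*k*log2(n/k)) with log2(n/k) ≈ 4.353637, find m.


log2(n/k) = log2(184/9) ≈ 4.353637.
2*k*log2(n/k) ≈ 2*9*4.353637 = 78.365466.
m = ceil(78.365466) = 79.

79


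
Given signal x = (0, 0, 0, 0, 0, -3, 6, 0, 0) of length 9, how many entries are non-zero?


Non-zero positions: [5, 6].
Sparsity = 2.

2


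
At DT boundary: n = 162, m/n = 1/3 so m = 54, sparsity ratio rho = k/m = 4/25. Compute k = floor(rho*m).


m = 1/3*162 = 54.
rho = 4/25.
rho*m = 4/25*54 = 8.64.
k = floor(8.64) = 8.

8


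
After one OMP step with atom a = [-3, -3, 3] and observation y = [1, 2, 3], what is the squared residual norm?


a^T a = 27.
a^T y = 0.
coeff = 0/27 = 0.
||r||^2 = 14.

14


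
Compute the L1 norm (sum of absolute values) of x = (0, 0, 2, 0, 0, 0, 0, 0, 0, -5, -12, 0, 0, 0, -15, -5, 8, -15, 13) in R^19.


Non-zero entries: [(2, 2), (9, -5), (10, -12), (14, -15), (15, -5), (16, 8), (17, -15), (18, 13)]
Absolute values: [2, 5, 12, 15, 5, 8, 15, 13]
||x||_1 = sum = 75.

75


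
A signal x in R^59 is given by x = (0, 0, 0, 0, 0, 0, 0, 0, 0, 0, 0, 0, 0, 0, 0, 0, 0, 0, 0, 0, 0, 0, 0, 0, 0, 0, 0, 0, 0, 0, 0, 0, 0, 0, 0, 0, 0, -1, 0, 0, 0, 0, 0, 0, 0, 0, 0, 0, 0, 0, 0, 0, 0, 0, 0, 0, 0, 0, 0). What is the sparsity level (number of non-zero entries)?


Non-zero positions: [37].
Sparsity = 1.

1


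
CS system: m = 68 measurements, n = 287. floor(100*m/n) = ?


100*m/n = 100*68/287 ≈ 23.6934.
floor = 23.

23


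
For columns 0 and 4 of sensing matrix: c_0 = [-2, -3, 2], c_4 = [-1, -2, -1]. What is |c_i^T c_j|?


Inner product: -2*-1 + -3*-2 + 2*-1
Products: [2, 6, -2]
Sum = 6.
|dot| = 6.

6


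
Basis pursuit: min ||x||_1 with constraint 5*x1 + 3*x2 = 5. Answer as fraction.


Axis intercepts:
  x1 = 1, x2 = 0: L1 = 1
  x1 = 0, x2 = 5/3: L1 = 5/3
x* = (1, 0)
||x*||_1 = 1.

1


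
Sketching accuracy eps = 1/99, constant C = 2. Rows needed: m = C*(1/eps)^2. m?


1/eps = 99.
(1/eps)^2 = 9801.
m = 2*9801 = 19602.

19602


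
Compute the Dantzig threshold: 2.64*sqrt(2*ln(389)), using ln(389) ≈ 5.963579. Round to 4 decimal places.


ln(389) ≈ 5.963579.
2*ln(n) ≈ 11.927158.
sqrt(2*ln(n)) ≈ sqrt(11.927158) ≈ 3.453572.
threshold ≈ 2.64*3.453572 = 9.11743008 ≈ 9.1174.

9.1174


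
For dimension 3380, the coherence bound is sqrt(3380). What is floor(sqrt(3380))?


58^2 = 3364 <= 3380 < 3481 = 59^2, so 58 <= sqrt(3380) < 59.
floor(sqrt(3380)) = 58.

58


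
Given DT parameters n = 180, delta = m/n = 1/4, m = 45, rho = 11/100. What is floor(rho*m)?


m = 1/4*180 = 45.
rho = 11/100.
rho*m = 11/100*45 = 4.95.
k = floor(4.95) = 4.

4


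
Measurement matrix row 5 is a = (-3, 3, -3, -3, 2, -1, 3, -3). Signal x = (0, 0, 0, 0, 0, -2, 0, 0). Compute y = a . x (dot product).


Non-zero terms: ['-1*-2']
Products: [2]
y = sum = 2.

2


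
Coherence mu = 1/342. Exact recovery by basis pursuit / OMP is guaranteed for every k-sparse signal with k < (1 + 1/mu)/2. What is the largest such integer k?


1/mu = 342.
1 + 1/mu = 343.
(1 + 1/mu)/2 = 171.5 is not an integer, so k_max = floor(171.5) = 171.

171


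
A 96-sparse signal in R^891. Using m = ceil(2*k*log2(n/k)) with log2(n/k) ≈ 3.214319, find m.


log2(n/k) = log2(891/96) ≈ 3.214319.
2*k*log2(n/k) ≈ 2*96*3.214319 = 617.149248.
m = ceil(617.149248) = 618.

618


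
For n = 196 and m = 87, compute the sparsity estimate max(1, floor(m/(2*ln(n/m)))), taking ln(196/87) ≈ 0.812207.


n/m = 196/87.
ln(n/m) ≈ 0.812207.
2*ln(n/m) ≈ 1.624414.
m/(2*ln(n/m)) ≈ 87/1.624414 ≈ 53.5578.
floor = 53.
k_max = max(1, 53) = 53.

53


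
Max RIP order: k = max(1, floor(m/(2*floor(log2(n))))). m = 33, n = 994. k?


floor(log2(994)) = 9.
2*9 = 18.
m/(2*floor(log2(n))) = 33/18 ≈ 1.8333.
floor = 1.
k = max(1, 1) = 1.

1


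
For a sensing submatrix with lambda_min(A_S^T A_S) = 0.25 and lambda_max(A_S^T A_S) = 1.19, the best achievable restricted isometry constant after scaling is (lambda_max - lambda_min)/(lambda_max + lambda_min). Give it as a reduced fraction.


lambda_max - lambda_min = 1.19 - 0.25 = 0.94.
lambda_max + lambda_min = 1.19 + 0.25 = 1.44.
delta = 0.94/1.44 = 94/144 = 47/72.

47/72


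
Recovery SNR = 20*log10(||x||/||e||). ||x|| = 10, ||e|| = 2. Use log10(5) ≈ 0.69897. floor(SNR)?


||x||/||e|| = 10/2 = 5.
log10(5) ≈ 0.69897.
20*log10(||x||/||e||) ≈ 20*0.69897 = 13.9794.
floor(13.9794) = 13.

13


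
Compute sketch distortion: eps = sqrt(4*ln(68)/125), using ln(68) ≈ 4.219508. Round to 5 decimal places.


ln(68) ≈ 4.219508.
4*ln(N)/m ≈ 4*4.219508/125 ≈ 0.13502426.
eps = sqrt(0.13502426) ≈ 0.3674565 ≈ 0.36746.

0.36746


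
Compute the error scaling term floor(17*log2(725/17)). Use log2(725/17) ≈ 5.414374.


log2(n/k) = log2(725/17) ≈ 5.414374.
k*log2(n/k) ≈ 17*5.414374 = 92.044358.
floor(92.044358) = 92.

92


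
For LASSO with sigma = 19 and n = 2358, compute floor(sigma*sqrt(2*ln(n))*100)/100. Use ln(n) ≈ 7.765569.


ln(2358) ≈ 7.765569.
2*ln(n) ≈ 15.531138.
sqrt(2*ln(n)) ≈ sqrt(15.531138) ≈ 3.940956.
lambda ≈ 19*3.940956 = 74.878164.
floor(lambda*100)/100 = 74.87.

74.87


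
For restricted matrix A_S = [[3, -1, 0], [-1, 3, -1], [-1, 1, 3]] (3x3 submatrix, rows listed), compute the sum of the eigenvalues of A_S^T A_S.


Sum of eigenvalues of A_S^T A_S = trace(A_S^T A_S) = sum of squared column norms of A_S.
A_S^T A_S diagonal: [11, 11, 10].
trace = 11 + 11 + 10 = 32.

32


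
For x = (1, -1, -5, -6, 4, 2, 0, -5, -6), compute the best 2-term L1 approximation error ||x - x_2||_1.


Sorted |x_i| descending: [6, 6, 5, 5, 4, 2, 1, 1, 0]
Keep top 2: [6, 6]
Tail entries: [5, 5, 4, 2, 1, 1, 0]
L1 error = sum of tail = 18.

18


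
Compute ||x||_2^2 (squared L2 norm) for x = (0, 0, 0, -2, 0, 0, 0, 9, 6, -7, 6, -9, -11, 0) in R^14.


Non-zero entries: [(3, -2), (7, 9), (8, 6), (9, -7), (10, 6), (11, -9), (12, -11)]
Squares: [4, 81, 36, 49, 36, 81, 121]
||x||_2^2 = sum = 408.

408


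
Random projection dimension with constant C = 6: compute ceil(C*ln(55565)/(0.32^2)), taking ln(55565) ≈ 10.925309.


ln(55565) ≈ 10.925309.
eps^2 = 0.32^2 = 0.1024.
C*ln(N)/eps^2 ≈ 6*10.925309/0.1024 ≈ 640.1548.
m = ceil(640.1548) = 641.

641


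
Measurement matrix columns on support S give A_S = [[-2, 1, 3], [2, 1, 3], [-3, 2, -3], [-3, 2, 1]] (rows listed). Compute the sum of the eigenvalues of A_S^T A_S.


Sum of eigenvalues of A_S^T A_S = trace(A_S^T A_S) = sum of squared column norms of A_S.
A_S^T A_S diagonal: [26, 10, 28].
trace = 26 + 10 + 28 = 64.

64


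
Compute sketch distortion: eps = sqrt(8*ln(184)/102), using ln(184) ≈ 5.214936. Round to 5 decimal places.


ln(184) ≈ 5.214936.
8*ln(N)/m ≈ 8*5.214936/102 ≈ 0.40901459.
eps = sqrt(0.40901459) ≈ 0.6395425 ≈ 0.63954.

0.63954


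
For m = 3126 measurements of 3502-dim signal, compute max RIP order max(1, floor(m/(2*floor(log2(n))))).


floor(log2(3502)) = 11.
2*11 = 22.
m/(2*floor(log2(n))) = 3126/22 ≈ 142.0909.
floor = 142.
k = max(1, 142) = 142.

142


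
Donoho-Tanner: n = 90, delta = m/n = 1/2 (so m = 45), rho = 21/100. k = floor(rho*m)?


m = 1/2*90 = 45.
rho = 21/100.
rho*m = 21/100*45 = 9.45.
k = floor(9.45) = 9.

9


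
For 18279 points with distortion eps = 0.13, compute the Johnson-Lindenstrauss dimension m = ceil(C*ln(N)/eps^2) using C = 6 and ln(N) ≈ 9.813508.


ln(18279) ≈ 9.813508.
eps^2 = 0.13^2 = 0.0169.
C*ln(N)/eps^2 ≈ 6*9.813508/0.0169 ≈ 3484.0857.
m = ceil(3484.0857) = 3485.

3485


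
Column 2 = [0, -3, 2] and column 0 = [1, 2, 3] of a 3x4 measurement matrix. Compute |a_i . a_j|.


Inner product: 0*1 + -3*2 + 2*3
Products: [0, -6, 6]
Sum = 0.
|dot| = 0.

0


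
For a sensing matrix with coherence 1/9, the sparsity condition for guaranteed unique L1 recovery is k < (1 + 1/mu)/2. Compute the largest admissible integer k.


1/mu = 9.
1 + 1/mu = 10.
(1 + 1/mu)/2 = 5 is an integer and the inequality is strict, so k_max = 5 - 1 = 4.

4


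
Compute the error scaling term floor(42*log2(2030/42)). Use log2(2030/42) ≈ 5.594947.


log2(n/k) = log2(2030/42) ≈ 5.594947.
k*log2(n/k) ≈ 42*5.594947 = 234.987774.
floor(234.987774) = 234.

234


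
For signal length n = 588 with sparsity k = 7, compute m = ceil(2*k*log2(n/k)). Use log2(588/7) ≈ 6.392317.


log2(n/k) = log2(588/7) ≈ 6.392317.
2*k*log2(n/k) ≈ 2*7*6.392317 = 89.492438.
m = ceil(89.492438) = 90.

90


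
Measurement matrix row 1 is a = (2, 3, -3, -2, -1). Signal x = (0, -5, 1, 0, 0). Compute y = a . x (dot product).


Non-zero terms: ['3*-5', '-3*1']
Products: [-15, -3]
y = sum = -18.

-18


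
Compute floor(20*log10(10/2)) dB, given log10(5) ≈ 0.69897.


||x||/||e|| = 10/2 = 5.
log10(5) ≈ 0.69897.
20*log10(||x||/||e||) ≈ 20*0.69897 = 13.9794.
floor(13.9794) = 13.

13


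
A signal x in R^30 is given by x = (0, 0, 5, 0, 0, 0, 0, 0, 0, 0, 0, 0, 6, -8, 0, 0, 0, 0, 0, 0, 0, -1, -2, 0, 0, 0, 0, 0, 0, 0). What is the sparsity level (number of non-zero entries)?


Non-zero positions: [2, 12, 13, 21, 22].
Sparsity = 5.

5


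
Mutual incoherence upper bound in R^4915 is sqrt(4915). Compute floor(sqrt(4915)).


70^2 = 4900 <= 4915 < 5041 = 71^2, so 70 <= sqrt(4915) < 71.
floor(sqrt(4915)) = 70.

70


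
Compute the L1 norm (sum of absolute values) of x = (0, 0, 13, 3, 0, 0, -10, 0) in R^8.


Non-zero entries: [(2, 13), (3, 3), (6, -10)]
Absolute values: [13, 3, 10]
||x||_1 = sum = 26.

26


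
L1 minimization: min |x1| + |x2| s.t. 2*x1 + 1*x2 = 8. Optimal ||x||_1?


Axis intercepts:
  x1 = 4, x2 = 0: L1 = 4
  x1 = 0, x2 = 8: L1 = 8
x* = (4, 0)
||x*||_1 = 4.

4


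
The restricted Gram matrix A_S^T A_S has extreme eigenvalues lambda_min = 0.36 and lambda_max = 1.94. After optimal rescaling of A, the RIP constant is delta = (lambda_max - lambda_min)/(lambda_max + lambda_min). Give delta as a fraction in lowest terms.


lambda_max - lambda_min = 1.94 - 0.36 = 1.58.
lambda_max + lambda_min = 1.94 + 0.36 = 2.30.
delta = 1.58/2.30 = 158/230 = 79/115.

79/115


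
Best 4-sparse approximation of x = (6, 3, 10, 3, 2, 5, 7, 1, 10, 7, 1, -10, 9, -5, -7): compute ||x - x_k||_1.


Sorted |x_i| descending: [10, 10, 10, 9, 7, 7, 7, 6, 5, 5, 3, 3, 2, 1, 1]
Keep top 4: [10, 10, 10, 9]
Tail entries: [7, 7, 7, 6, 5, 5, 3, 3, 2, 1, 1]
L1 error = sum of tail = 47.

47


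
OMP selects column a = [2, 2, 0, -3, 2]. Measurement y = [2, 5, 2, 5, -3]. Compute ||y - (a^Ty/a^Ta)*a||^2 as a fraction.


a^T a = 21.
a^T y = -7.
coeff = -7/21 = -1/3.
||r||^2 = 194/3.

194/3


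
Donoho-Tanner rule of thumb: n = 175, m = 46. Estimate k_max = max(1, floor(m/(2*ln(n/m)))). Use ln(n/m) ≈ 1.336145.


n/m = 175/46.
ln(n/m) ≈ 1.336145.
2*ln(n/m) ≈ 2.67229.
m/(2*ln(n/m)) ≈ 46/2.67229 ≈ 17.2137.
floor = 17.
k_max = max(1, 17) = 17.

17


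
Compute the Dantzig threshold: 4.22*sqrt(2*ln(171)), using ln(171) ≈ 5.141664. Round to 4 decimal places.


ln(171) ≈ 5.141664.
2*ln(n) ≈ 10.283328.
sqrt(2*ln(n)) ≈ sqrt(10.283328) ≈ 3.206763.
threshold ≈ 4.22*3.206763 = 13.53253986 ≈ 13.5325.

13.5325


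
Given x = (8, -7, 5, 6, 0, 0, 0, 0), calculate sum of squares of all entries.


Non-zero entries: [(0, 8), (1, -7), (2, 5), (3, 6)]
Squares: [64, 49, 25, 36]
||x||_2^2 = sum = 174.

174


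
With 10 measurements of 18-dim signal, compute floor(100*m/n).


100*m/n = 100*10/18 ≈ 55.5556.
floor = 55.

55


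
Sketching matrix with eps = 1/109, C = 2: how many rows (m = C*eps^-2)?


1/eps = 109.
(1/eps)^2 = 11881.
m = 2*11881 = 23762.

23762


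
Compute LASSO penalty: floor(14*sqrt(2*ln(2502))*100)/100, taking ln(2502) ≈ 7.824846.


ln(2502) ≈ 7.824846.
2*ln(n) ≈ 15.649692.
sqrt(2*ln(n)) ≈ sqrt(15.649692) ≈ 3.955969.
lambda ≈ 14*3.955969 = 55.383566.
floor(lambda*100)/100 = 55.38.

55.38


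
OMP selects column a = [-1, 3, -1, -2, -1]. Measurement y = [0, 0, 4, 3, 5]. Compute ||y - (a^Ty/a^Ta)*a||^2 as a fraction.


a^T a = 16.
a^T y = -15.
coeff = -15/16 = -15/16.
||r||^2 = 575/16.

575/16


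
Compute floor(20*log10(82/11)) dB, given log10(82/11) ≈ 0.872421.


||x||/||e|| = 82/11.
log10(82/11) ≈ 0.872421.
20*log10(||x||/||e||) ≈ 20*0.872421 = 17.44842.
floor(17.44842) = 17.

17


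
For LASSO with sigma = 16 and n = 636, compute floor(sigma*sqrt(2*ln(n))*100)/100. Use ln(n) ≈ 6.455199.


ln(636) ≈ 6.455199.
2*ln(n) ≈ 12.910398.
sqrt(2*ln(n)) ≈ sqrt(12.910398) ≈ 3.593104.
lambda ≈ 16*3.593104 = 57.489664.
floor(lambda*100)/100 = 57.48.

57.48


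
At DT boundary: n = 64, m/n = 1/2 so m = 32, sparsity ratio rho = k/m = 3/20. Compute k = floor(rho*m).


m = 1/2*64 = 32.
rho = 3/20.
rho*m = 3/20*32 = 4.8.
k = floor(4.8) = 4.

4


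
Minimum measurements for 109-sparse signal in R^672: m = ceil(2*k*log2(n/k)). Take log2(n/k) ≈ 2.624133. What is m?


log2(n/k) = log2(672/109) ≈ 2.624133.
2*k*log2(n/k) ≈ 2*109*2.624133 = 572.060994.
m = ceil(572.060994) = 573.

573


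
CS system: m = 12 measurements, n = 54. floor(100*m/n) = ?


100*m/n = 100*12/54 ≈ 22.2222.
floor = 22.

22


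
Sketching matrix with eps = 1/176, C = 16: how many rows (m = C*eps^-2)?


1/eps = 176.
(1/eps)^2 = 30976.
m = 16*30976 = 495616.

495616


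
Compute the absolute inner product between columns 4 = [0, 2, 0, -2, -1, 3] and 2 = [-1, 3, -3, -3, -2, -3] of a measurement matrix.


Inner product: 0*-1 + 2*3 + 0*-3 + -2*-3 + -1*-2 + 3*-3
Products: [0, 6, 0, 6, 2, -9]
Sum = 5.
|dot| = 5.

5


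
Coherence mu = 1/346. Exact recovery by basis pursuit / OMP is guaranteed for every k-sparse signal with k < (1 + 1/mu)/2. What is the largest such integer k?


1/mu = 346.
1 + 1/mu = 347.
(1 + 1/mu)/2 = 173.5 is not an integer, so k_max = floor(173.5) = 173.

173


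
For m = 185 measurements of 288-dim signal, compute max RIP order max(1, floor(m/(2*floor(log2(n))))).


floor(log2(288)) = 8.
2*8 = 16.
m/(2*floor(log2(n))) = 185/16 ≈ 11.5625.
floor = 11.
k = max(1, 11) = 11.

11


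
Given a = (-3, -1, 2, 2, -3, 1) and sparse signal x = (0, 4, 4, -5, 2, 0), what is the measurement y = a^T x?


Non-zero terms: ['-1*4', '2*4', '2*-5', '-3*2']
Products: [-4, 8, -10, -6]
y = sum = -12.

-12


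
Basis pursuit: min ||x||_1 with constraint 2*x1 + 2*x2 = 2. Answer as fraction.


Axis intercepts:
  x1 = 1, x2 = 0: L1 = 1
  x1 = 0, x2 = 1: L1 = 1
x* = (1, 0)
||x*||_1 = 1.

1


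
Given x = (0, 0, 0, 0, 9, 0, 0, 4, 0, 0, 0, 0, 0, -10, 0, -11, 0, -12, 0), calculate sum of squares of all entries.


Non-zero entries: [(4, 9), (7, 4), (13, -10), (15, -11), (17, -12)]
Squares: [81, 16, 100, 121, 144]
||x||_2^2 = sum = 462.

462


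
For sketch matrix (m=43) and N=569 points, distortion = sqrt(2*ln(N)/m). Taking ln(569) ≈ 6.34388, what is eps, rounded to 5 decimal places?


ln(569) ≈ 6.34388.
2*ln(N)/m ≈ 2*6.34388/43 ≈ 0.29506419.
eps = sqrt(0.29506419) ≈ 0.5431981 ≈ 0.54320.

0.54320


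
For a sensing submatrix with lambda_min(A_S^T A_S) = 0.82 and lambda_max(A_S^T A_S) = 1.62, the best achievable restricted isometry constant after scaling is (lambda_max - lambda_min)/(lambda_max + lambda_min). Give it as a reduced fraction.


lambda_max - lambda_min = 1.62 - 0.82 = 0.80.
lambda_max + lambda_min = 1.62 + 0.82 = 2.44.
delta = 0.80/2.44 = 80/244 = 20/61.

20/61


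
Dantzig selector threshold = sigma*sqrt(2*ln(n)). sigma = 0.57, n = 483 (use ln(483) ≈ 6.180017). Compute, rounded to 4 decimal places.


ln(483) ≈ 6.180017.
2*ln(n) ≈ 12.360034.
sqrt(2*ln(n)) ≈ sqrt(12.360034) ≈ 3.515684.
threshold ≈ 0.57*3.515684 = 2.00393988 ≈ 2.0039.

2.0039


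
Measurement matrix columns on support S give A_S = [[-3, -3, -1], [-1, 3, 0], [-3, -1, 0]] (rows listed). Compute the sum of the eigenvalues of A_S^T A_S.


Sum of eigenvalues of A_S^T A_S = trace(A_S^T A_S) = sum of squared column norms of A_S.
A_S^T A_S diagonal: [19, 19, 1].
trace = 19 + 19 + 1 = 39.

39


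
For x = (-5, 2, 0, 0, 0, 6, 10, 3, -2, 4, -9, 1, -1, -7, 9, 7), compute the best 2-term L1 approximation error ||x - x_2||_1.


Sorted |x_i| descending: [10, 9, 9, 7, 7, 6, 5, 4, 3, 2, 2, 1, 1, 0, 0, 0]
Keep top 2: [10, 9]
Tail entries: [9, 7, 7, 6, 5, 4, 3, 2, 2, 1, 1, 0, 0, 0]
L1 error = sum of tail = 47.

47


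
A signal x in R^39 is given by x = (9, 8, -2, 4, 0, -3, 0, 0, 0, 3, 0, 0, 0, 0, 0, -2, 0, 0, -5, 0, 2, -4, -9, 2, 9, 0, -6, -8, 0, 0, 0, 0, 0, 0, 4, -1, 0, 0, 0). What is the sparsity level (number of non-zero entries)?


Non-zero positions: [0, 1, 2, 3, 5, 9, 15, 18, 20, 21, 22, 23, 24, 26, 27, 34, 35].
Sparsity = 17.

17


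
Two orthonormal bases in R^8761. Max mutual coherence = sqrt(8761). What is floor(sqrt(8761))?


93^2 = 8649 <= 8761 < 8836 = 94^2, so 93 <= sqrt(8761) < 94.
floor(sqrt(8761)) = 93.

93


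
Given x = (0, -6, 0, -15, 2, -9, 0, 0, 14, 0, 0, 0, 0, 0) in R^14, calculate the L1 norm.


Non-zero entries: [(1, -6), (3, -15), (4, 2), (5, -9), (8, 14)]
Absolute values: [6, 15, 2, 9, 14]
||x||_1 = sum = 46.

46


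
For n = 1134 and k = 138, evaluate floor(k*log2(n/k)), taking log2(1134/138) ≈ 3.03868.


log2(n/k) = log2(1134/138) ≈ 3.03868.
k*log2(n/k) ≈ 138*3.03868 = 419.33784.
floor(419.33784) = 419.

419


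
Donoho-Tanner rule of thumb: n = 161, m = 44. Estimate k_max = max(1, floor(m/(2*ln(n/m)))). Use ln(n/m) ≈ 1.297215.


n/m = 161/44.
ln(n/m) ≈ 1.297215.
2*ln(n/m) ≈ 2.59443.
m/(2*ln(n/m)) ≈ 44/2.59443 ≈ 16.9594.
floor = 16.
k_max = max(1, 16) = 16.

16


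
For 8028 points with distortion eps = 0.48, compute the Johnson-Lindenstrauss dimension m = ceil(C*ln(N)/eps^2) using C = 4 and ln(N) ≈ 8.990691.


ln(8028) ≈ 8.990691.
eps^2 = 0.48^2 = 0.2304.
C*ln(N)/eps^2 ≈ 4*8.990691/0.2304 ≈ 156.0884.
m = ceil(156.0884) = 157.

157


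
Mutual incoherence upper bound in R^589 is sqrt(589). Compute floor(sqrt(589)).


24^2 = 576 <= 589 < 625 = 25^2, so 24 <= sqrt(589) < 25.
floor(sqrt(589)) = 24.

24


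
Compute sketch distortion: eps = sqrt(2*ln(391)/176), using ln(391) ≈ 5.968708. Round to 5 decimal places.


ln(391) ≈ 5.968708.
2*ln(N)/m ≈ 2*5.968708/176 ≈ 0.06782623.
eps = sqrt(0.06782623) ≈ 0.2604347 ≈ 0.26043.

0.26043


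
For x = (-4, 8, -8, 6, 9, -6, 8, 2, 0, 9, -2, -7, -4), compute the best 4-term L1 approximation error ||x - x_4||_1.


Sorted |x_i| descending: [9, 9, 8, 8, 8, 7, 6, 6, 4, 4, 2, 2, 0]
Keep top 4: [9, 9, 8, 8]
Tail entries: [8, 7, 6, 6, 4, 4, 2, 2, 0]
L1 error = sum of tail = 39.

39


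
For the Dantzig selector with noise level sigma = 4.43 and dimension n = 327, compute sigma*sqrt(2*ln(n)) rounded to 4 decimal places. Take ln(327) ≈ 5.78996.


ln(327) ≈ 5.78996.
2*ln(n) ≈ 11.57992.
sqrt(2*ln(n)) ≈ sqrt(11.57992) ≈ 3.402928.
threshold ≈ 4.43*3.402928 = 15.07497104 ≈ 15.0750.

15.0750


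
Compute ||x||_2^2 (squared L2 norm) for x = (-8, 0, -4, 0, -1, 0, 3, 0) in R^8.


Non-zero entries: [(0, -8), (2, -4), (4, -1), (6, 3)]
Squares: [64, 16, 1, 9]
||x||_2^2 = sum = 90.

90


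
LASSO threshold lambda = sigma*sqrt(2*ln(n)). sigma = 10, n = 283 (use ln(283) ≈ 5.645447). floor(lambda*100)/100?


ln(283) ≈ 5.645447.
2*ln(n) ≈ 11.290894.
sqrt(2*ln(n)) ≈ sqrt(11.290894) ≈ 3.360193.
lambda ≈ 10*3.360193 = 33.60193.
floor(lambda*100)/100 = 33.60.

33.60


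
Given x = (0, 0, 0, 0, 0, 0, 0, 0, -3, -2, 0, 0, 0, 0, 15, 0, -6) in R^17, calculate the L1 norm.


Non-zero entries: [(8, -3), (9, -2), (14, 15), (16, -6)]
Absolute values: [3, 2, 15, 6]
||x||_1 = sum = 26.

26


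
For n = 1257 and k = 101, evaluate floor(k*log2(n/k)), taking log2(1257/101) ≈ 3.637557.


log2(n/k) = log2(1257/101) ≈ 3.637557.
k*log2(n/k) ≈ 101*3.637557 = 367.393257.
floor(367.393257) = 367.

367


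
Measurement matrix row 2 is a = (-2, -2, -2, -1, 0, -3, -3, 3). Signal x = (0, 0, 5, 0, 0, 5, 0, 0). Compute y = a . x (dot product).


Non-zero terms: ['-2*5', '-3*5']
Products: [-10, -15]
y = sum = -25.

-25


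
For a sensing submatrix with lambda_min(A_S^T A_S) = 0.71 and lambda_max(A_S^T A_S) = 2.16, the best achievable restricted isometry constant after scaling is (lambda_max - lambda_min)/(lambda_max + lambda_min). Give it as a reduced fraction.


lambda_max - lambda_min = 2.16 - 0.71 = 1.45.
lambda_max + lambda_min = 2.16 + 0.71 = 2.87.
delta = 1.45/2.87 = 145/287.

145/287


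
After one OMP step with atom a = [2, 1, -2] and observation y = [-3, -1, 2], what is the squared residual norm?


a^T a = 9.
a^T y = -11.
coeff = -11/9 = -11/9.
||r||^2 = 5/9.

5/9


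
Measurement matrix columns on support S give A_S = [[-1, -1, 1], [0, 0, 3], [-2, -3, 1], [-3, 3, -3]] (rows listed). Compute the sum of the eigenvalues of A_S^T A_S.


Sum of eigenvalues of A_S^T A_S = trace(A_S^T A_S) = sum of squared column norms of A_S.
A_S^T A_S diagonal: [14, 19, 20].
trace = 14 + 19 + 20 = 53.

53


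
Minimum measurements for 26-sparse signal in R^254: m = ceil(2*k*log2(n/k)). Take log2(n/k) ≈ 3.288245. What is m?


log2(n/k) = log2(254/26) ≈ 3.288245.
2*k*log2(n/k) ≈ 2*26*3.288245 = 170.98874.
m = ceil(170.98874) = 171.

171


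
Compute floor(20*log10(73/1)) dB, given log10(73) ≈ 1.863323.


||x||/||e|| = 73/1 = 73.
log10(73) ≈ 1.863323.
20*log10(||x||/||e||) ≈ 20*1.863323 = 37.26646.
floor(37.26646) = 37.

37


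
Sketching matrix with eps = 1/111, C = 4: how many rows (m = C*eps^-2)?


1/eps = 111.
(1/eps)^2 = 12321.
m = 4*12321 = 49284.

49284


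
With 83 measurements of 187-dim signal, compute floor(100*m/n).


100*m/n = 100*83/187 ≈ 44.385.
floor = 44.

44


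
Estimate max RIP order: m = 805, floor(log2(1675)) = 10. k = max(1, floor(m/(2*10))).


floor(log2(1675)) = 10.
2*10 = 20.
m/(2*floor(log2(n))) = 805/20 ≈ 40.25.
floor = 40.
k = max(1, 40) = 40.

40


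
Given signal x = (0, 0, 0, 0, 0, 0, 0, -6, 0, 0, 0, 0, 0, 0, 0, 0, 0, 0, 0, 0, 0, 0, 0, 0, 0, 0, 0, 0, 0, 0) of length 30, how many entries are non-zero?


Non-zero positions: [7].
Sparsity = 1.

1


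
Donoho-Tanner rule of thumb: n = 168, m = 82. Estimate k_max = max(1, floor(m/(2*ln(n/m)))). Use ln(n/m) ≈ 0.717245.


n/m = 168/82 = 84/41.
ln(n/m) ≈ 0.717245.
2*ln(n/m) ≈ 1.43449.
m/(2*ln(n/m)) ≈ 82/1.43449 ≈ 57.1632.
floor = 57.
k_max = max(1, 57) = 57.

57


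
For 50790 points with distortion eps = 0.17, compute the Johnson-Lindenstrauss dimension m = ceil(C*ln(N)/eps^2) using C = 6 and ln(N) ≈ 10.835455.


ln(50790) ≈ 10.835455.
eps^2 = 0.17^2 = 0.0289.
C*ln(N)/eps^2 ≈ 6*10.835455/0.0289 ≈ 2249.5754.
m = ceil(2249.5754) = 2250.

2250


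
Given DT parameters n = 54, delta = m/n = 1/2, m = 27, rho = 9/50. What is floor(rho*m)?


m = 1/2*54 = 27.
rho = 9/50.
rho*m = 9/50*27 = 4.86.
k = floor(4.86) = 4.

4


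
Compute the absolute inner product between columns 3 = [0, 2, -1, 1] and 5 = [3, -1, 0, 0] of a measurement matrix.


Inner product: 0*3 + 2*-1 + -1*0 + 1*0
Products: [0, -2, 0, 0]
Sum = -2.
|dot| = 2.

2


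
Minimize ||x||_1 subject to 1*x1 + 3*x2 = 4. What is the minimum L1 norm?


Axis intercepts:
  x1 = 4, x2 = 0: L1 = 4
  x1 = 0, x2 = 4/3: L1 = 4/3
x* = (0, 4/3)
||x*||_1 = 4/3.

4/3


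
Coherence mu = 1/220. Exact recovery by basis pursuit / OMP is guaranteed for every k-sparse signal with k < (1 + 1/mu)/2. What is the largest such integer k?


1/mu = 220.
1 + 1/mu = 221.
(1 + 1/mu)/2 = 110.5 is not an integer, so k_max = floor(110.5) = 110.

110


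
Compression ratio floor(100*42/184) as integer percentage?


100*m/n = 100*42/184 ≈ 22.8261.
floor = 22.

22


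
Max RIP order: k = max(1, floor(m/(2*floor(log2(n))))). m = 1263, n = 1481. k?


floor(log2(1481)) = 10.
2*10 = 20.
m/(2*floor(log2(n))) = 1263/20 ≈ 63.15.
floor = 63.
k = max(1, 63) = 63.

63


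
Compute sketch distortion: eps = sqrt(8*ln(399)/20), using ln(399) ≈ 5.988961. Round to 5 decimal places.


ln(399) ≈ 5.988961.
8*ln(N)/m ≈ 8*5.988961/20 ≈ 2.3955844.
eps = sqrt(2.3955844) ≈ 1.5477676 ≈ 1.54777.

1.54777


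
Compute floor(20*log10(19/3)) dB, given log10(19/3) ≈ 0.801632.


||x||/||e|| = 19/3.
log10(19/3) ≈ 0.801632.
20*log10(||x||/||e||) ≈ 20*0.801632 = 16.03264.
floor(16.03264) = 16.

16
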